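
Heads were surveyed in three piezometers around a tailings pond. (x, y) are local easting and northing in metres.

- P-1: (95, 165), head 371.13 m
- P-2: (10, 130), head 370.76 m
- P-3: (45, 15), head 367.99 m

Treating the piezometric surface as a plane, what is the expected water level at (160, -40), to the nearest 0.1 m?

366.2 m

Three-point gradient (reference P-1): Δ to P-2 = (-85, -35, -0.37), Δ to P-3 = (-50, -150, -3.14).
∂h/∂x = -0.004945, ∂h/∂y = +0.02258 (det = 11000).
h(160, -40) = 371.13 + (-0.004945)·(65) + (+0.02258)·(-205) = 371.13 -0.321 -4.629 = 366.179 m.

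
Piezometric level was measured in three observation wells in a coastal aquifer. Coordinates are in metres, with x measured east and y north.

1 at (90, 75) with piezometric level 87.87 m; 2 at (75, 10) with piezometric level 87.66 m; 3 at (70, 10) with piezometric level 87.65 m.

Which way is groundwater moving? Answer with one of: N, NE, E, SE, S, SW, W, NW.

Taking 1 as reference: 2−1 = (-15, -65, -0.21); 3−1 = (-20, -65, -0.22).
Solve a·Δx + b·Δy = Δh: det = (-15)·(-65) − (-20)·(-65) = -325.
∂h/∂x = [(-0.21)·(-65) − (-0.22)·(-65)] / -325 = +0.002000
∂h/∂y = [(-15)·(-0.22) − (-20)·(-0.21)] / -325 = +0.002769
Flow = −∇h = (-0.002000 east, -0.002769 north), which points southwest.

SW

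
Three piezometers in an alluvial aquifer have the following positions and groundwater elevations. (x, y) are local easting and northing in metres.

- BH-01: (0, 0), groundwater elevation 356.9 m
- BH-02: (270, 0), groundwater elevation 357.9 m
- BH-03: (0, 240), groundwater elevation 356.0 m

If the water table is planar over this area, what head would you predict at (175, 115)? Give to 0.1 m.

357.1 m

∂h/∂x = (357.9 − 356.9) / (270 − 0) = +0.003704
∂h/∂y = (356.0 − 356.9) / (240 − 0) = -0.003750
h(175, 115) = 356.9 + (+0.003704)·(175) + (-0.003750)·(115) = 356.9 +0.648 -0.431 = 357.117 m.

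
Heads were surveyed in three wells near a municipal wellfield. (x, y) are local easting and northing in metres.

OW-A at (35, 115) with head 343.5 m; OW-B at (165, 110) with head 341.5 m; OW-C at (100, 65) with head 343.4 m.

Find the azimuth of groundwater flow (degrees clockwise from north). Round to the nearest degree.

Taking OW-A as reference: OW-B−OW-A = (130, -5, -2.0); OW-C−OW-A = (65, -50, -0.1).
Determinant of the coordinate differences = 130·(-50) − 65·(-5) = -6175.
∂h/∂x = [(-2.0)·(-50) − (-0.1)·(-5)] / -6175 = -0.01611
∂h/∂y = [130·(-0.1) − 65·(-2.0)] / -6175 = -0.01895
Flow direction (−∇h) has components (+0.01611 E, +0.01895 N).
Azimuth = atan2(E, N) = atan2(+0.01611, +0.01895) = 40.4° ≈ 040°.

040°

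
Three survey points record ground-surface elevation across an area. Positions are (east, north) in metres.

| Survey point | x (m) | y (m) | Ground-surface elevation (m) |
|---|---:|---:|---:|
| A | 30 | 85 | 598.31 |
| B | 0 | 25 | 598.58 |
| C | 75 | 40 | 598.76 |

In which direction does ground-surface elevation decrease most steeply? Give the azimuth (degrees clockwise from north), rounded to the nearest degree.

Differences from A: to B (Δx, Δy, Δh) = (-30, -60, +0.27); to C = (45, -45, +0.45).
Determinant of the coordinate differences = (-30)·(-45) − 45·(-60) = 4050.
∂z/∂x = [(+0.27)·(-45) − (+0.45)·(-60)] / 4050 = +0.003667
∂z/∂y = [(-30)·(+0.45) − 45·(+0.27)] / 4050 = -0.006333
Steepest decrease is along −∇f: components (-0.003667 E, +0.006333 N).
Azimuth = atan2(-0.003667, +0.006333) = 329.9° ≈ 330°.

330°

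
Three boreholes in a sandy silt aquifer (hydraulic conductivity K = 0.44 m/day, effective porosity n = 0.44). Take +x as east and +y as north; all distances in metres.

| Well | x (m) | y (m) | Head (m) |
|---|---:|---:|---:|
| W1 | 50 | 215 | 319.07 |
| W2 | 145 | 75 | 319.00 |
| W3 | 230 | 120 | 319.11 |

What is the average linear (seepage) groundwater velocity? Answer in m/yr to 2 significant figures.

0.46 m/yr

Taking W1 as reference: W2−W1 = (95, -140, -0.07); W3−W1 = (180, -95, +0.04).
Solve a·Δx + b·Δy = Δh: det = 95·(-95) − 180·(-140) = 16175.
∂h/∂x = [(-0.07)·(-95) − (+0.04)·(-140)] / 16175 = +0.0007573
∂h/∂y = [95·(+0.04) − 180·(-0.07)] / 16175 = +0.001014
|∇h| = √(0.0007573² + 0.001014²) = 0.001266
Seepage velocity v = K·i/n = 0.44 × 0.001266 / 0.44 = 0.001266 m/day = 0.4624 m/yr.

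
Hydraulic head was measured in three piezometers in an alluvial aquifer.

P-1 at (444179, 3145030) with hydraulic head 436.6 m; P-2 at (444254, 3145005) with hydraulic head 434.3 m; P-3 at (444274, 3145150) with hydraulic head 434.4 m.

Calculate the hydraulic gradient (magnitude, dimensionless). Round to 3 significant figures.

With h = a·x + b·y + c and P-1 as origin, the differences give:
  75·a + (-25)·b = -2.3
  95·a + 120·b = -2.2
Eliminate b (×120 and ×(-25), subtract): 11375·a = -331.00 → a = ∂h/∂x = -0.02910
Back-substitute: b = ∂h/∂y = +0.004703.
|∇h| = √(-0.02910² + 0.004703²) = 0.02948

0.0295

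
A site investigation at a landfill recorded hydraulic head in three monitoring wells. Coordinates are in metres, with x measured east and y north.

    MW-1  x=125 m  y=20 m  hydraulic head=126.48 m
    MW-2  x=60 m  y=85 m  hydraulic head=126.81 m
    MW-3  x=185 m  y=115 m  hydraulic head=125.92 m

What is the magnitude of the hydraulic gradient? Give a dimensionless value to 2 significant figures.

With h = a·x + b·y + c and MW-1 as origin, the differences give:
  (-65)·a + 65·b = +0.33
  60·a + 95·b = -0.56
Eliminate b (×95 and ×65, subtract): -10075·a = 67.750 → a = ∂h/∂x = -0.006725
Back-substitute: b = ∂h/∂y = -0.001648.
|∇h| = √(-0.006725² + -0.001648²) = 0.006924

0.0069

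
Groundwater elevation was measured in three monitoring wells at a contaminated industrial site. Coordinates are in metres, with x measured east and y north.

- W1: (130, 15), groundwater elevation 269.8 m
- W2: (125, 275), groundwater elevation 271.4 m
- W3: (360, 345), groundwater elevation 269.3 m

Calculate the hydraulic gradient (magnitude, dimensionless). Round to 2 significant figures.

0.012

With h = a·x + b·y + c and W1 as origin, the differences give:
  (-5)·a + 260·b = +1.6
  230·a + 330·b = -0.5
Eliminate b (×330 and ×260, subtract): -61450·a = 658.00 → a = ∂h/∂x = -0.01071
Back-substitute: b = ∂h/∂y = +0.005948.
|∇h| = √(-0.01071² + 0.005948²) = 0.01225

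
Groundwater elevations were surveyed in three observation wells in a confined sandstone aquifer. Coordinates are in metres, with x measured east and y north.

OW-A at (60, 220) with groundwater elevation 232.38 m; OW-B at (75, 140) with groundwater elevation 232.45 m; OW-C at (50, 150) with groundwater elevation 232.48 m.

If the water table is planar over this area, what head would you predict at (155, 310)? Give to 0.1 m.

232.1 m

Taking OW-A as reference: OW-B−OW-A = (15, -80, +0.07); OW-C−OW-A = (-10, -70, +0.10).
Determinant of the coordinate differences = 15·(-70) − (-10)·(-80) = -1850.
∂h/∂x = [(+0.07)·(-70) − (+0.10)·(-80)] / -1850 = -0.001676
∂h/∂y = [15·(+0.10) − (-10)·(+0.07)] / -1850 = -0.001189
h(155, 310) = 232.38 + (-0.001676)·(95) + (-0.001189)·(90) = 232.38 -0.159 -0.107 = 232.114 m.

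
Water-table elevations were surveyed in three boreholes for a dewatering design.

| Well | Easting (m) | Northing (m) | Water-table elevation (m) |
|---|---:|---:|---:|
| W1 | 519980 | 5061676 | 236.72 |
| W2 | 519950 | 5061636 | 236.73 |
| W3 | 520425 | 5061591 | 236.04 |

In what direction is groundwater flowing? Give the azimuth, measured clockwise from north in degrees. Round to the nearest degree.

With h = a·x + b·y + c and W1 as origin, the differences give:
  (-30)·a + (-40)·b = +0.01
  445·a + (-85)·b = -0.68
Eliminate b (×(-85) and ×(-40), subtract): 20350·a = -28.050 → a = ∂h/∂x = -0.001378
Back-substitute: b = ∂h/∂y = +0.0007838.
Flow direction (−∇h) has components (+0.001378 E, -0.0007838 N).
Azimuth = atan2(E, N) = atan2(+0.001378, -0.0007838) = 119.6° ≈ 120°.

120°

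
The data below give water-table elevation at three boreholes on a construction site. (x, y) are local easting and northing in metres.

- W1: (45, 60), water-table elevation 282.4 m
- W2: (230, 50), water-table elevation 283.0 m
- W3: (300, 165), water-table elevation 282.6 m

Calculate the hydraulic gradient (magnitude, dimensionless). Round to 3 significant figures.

With h = a·x + b·y + c and W1 as origin, the differences give:
  185·a + (-10)·b = +0.6
  255·a + 105·b = +0.2
Eliminate b (×105 and ×(-10), subtract): 21975·a = 65.00 → a = ∂h/∂x = +0.002958
Back-substitute: b = ∂h/∂y = -0.005279.
|∇h| = √(0.002958² + -0.005279²) = 0.006051

0.00605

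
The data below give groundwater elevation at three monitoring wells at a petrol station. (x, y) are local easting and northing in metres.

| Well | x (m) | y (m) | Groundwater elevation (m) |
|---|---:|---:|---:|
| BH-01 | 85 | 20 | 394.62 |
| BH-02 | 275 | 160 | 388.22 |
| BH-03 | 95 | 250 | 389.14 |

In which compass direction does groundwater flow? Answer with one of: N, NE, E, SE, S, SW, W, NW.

NE

With h = a·x + b·y + c and BH-01 as origin, the differences give:
  190·a + 140·b = -6.40
  10·a + 230·b = -5.48
Eliminate b (×230 and ×140, subtract): 42300·a = -704.800 → a = ∂h/∂x = -0.01666
Back-substitute: b = ∂h/∂y = -0.02310.
Flow = −∇h = (+0.01666 east, +0.02310 north), which points northeast.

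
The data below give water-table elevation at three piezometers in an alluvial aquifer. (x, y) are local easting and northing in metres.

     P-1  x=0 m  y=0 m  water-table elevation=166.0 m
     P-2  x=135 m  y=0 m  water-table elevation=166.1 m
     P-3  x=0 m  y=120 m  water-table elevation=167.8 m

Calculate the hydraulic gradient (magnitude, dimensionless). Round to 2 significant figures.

0.015

∂h/∂x = (166.1 − 166.0) / (135 − 0) = +0.0007407
∂h/∂y = (167.8 − 166.0) / (120 − 0) = +0.01500
|∇h| = √(0.0007407² + 0.01500²) = 0.01502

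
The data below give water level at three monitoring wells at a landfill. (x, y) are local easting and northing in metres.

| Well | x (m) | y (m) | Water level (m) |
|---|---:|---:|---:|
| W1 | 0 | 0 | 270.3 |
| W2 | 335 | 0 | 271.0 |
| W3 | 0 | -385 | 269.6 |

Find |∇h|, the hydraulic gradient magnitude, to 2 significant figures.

∂h/∂x = (271.0 − 270.3) / (335 − 0) = +0.002090
∂h/∂y = (269.6 − 270.3) / (-385 − 0) = +0.001818
|∇h| = √(0.002090² + 0.001818²) = 0.00277

0.0028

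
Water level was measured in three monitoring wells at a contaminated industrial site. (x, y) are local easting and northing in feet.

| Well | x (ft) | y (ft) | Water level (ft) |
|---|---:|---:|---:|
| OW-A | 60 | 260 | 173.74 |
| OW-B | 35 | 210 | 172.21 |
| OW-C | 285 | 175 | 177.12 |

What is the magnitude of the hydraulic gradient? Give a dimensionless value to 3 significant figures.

Taking OW-A as reference: OW-B−OW-A = (-25, -50, -1.53); OW-C−OW-A = (225, -85, +3.38).
Determinant of the coordinate differences = (-25)·(-85) − 225·(-50) = 13375.
∂h/∂x = [(-1.53)·(-85) − (+3.38)·(-50)] / 13375 = +0.02236
∂h/∂y = [(-25)·(+3.38) − 225·(-1.53)] / 13375 = +0.01942
|∇h| = √(0.02236² + 0.01942²) = 0.02962

0.0296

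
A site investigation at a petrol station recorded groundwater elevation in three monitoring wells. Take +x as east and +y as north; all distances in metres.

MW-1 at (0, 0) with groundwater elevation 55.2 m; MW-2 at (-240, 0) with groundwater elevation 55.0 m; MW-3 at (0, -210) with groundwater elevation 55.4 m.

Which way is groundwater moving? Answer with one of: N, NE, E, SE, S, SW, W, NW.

NW

∂h/∂x = (55.0 − 55.2) / (-240 − 0) = +0.0008333
∂h/∂y = (55.4 − 55.2) / (-210 − 0) = -0.0009524
Flow = −∇h = (-0.0008333 east, +0.0009524 north), which points northwest.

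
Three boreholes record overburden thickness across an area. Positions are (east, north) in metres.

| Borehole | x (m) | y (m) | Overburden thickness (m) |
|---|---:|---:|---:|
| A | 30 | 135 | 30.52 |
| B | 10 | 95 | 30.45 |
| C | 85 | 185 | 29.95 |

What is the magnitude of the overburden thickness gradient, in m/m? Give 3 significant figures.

With d = a·x + b·y + c and A as origin, the differences give:
  (-20)·a + (-40)·b = -0.07
  55·a + 50·b = -0.57
Eliminate b (×50 and ×(-40), subtract): 1200·a = -26.300 → a = ∂d/∂x = -0.02192
Back-substitute: b = ∂d/∂y = +0.01271.
|∇f| = √(-0.02192² + 0.01271²) = 0.02534 m/m

0.0253 m/m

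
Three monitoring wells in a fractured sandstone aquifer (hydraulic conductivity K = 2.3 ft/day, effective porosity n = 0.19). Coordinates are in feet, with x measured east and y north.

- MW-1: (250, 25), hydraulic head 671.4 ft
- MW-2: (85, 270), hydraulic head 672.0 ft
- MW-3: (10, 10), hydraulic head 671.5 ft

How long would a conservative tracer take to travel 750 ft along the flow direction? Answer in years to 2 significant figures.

Three-point gradient (reference MW-1): Δ to MW-2 = (-165, 245, +0.6), Δ to MW-3 = (-240, -15, +0.1).
∂h/∂x = -0.0005467, ∂h/∂y = +0.002081 (det = 61275).
|∇h| = √(-0.0005467² + 0.002081²) = 0.002152
Seepage velocity v = K·i/n = 2.3 × 0.002152 / 0.19 = 0.02605 ft/day.
t = 750 / 0.02605 = 2.879e+04 days = 78.8 years.

79 years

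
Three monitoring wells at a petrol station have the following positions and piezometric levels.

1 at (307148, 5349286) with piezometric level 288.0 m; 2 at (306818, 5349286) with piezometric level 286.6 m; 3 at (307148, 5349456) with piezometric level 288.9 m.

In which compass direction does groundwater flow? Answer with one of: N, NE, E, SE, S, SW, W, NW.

SW

∂h/∂x = (286.6 − 288.0) / (306818 − 307148) = +0.004242
∂h/∂y = (288.9 − 288.0) / (5349456 − 5349286) = +0.005294
Flow = −∇h = (-0.004242 east, -0.005294 north), which points southwest.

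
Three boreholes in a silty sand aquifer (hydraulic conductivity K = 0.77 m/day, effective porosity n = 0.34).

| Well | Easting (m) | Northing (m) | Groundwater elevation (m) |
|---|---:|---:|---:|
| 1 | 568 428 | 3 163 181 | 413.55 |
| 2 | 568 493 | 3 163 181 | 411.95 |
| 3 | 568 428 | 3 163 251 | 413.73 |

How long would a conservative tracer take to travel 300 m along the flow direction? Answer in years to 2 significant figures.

∂h/∂x = (411.95 − 413.55) / (568493 − 568428) = -0.02462
∂h/∂y = (413.73 − 413.55) / (3163251 − 3163181) = +0.002571
|∇h| = √(-0.02462² + 0.002571²) = 0.02475
Seepage velocity v = K·i/n = 0.77 × 0.02475 / 0.34 = 0.05605 m/day.
t = 300 / 0.05605 = 5352 days = 14.7 years.

15 years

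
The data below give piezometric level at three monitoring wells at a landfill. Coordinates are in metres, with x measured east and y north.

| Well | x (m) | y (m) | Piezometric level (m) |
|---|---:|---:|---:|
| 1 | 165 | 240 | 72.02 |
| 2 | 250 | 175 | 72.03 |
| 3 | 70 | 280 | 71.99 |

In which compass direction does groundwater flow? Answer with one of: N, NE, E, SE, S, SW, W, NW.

SW

Taking 1 as reference: 2−1 = (85, -65, +0.01); 3−1 = (-95, 40, -0.03).
Determinant of the coordinate differences = 85·40 − (-95)·(-65) = -2775.
∂h/∂x = [(+0.01)·40 − (-0.03)·(-65)] / -2775 = +0.0005586
∂h/∂y = [85·(-0.03) − (-95)·(+0.01)] / -2775 = +0.0005766
Flow = −∇h = (-0.0005586 east, -0.0005766 north), which points southwest.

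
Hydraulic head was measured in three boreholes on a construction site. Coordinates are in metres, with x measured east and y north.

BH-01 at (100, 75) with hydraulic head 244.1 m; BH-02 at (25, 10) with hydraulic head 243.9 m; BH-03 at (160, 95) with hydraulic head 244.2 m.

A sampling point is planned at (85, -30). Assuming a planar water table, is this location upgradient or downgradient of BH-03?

Taking BH-01 as reference: BH-02−BH-01 = (-75, -65, -0.2); BH-03−BH-01 = (60, 20, +0.1).
Determinant of the coordinate differences = (-75)·20 − 60·(-65) = 2400.
∂h/∂x = [(-0.2)·20 − (+0.1)·(-65)] / 2400 = +0.001042
∂h/∂y = [(-75)·(+0.1) − 60·(-0.2)] / 2400 = +0.001875
Head at (85, -30) = 244.1 + (+0.001042)·(-15) + (+0.001875)·(-105) = 243.89 m.
That is lower than the 244.2 m at BH-03, so the point is downgradient.

downgradient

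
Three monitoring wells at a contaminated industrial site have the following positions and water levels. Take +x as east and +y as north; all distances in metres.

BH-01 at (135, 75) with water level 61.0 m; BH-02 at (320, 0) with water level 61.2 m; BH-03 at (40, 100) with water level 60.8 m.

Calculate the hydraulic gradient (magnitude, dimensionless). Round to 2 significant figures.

With h = a·x + b·y + c and BH-01 as origin, the differences give:
  185·a + (-75)·b = +0.2
  (-95)·a + 25·b = -0.2
Eliminate b (×25 and ×(-75), subtract): -2500·a = -10.00 → a = ∂h/∂x = +0.004000
Back-substitute: b = ∂h/∂y = +0.007200.
|∇h| = √(0.004000² + 0.007200²) = 0.008237

0.0082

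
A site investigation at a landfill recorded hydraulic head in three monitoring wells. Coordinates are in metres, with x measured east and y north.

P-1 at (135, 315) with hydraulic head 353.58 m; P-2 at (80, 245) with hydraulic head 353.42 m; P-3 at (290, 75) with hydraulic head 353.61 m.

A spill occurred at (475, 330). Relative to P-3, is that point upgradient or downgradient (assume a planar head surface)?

Taking P-1 as reference: P-2−P-1 = (-55, -70, -0.16); P-3−P-1 = (155, -240, +0.03).
Determinant of the coordinate differences = (-55)·(-240) − 155·(-70) = 24050.
∂h/∂x = [(-0.16)·(-240) − (+0.03)·(-70)] / 24050 = +0.001684
∂h/∂y = [(-55)·(+0.03) − 155·(-0.16)] / 24050 = +0.0009626
Head at (475, 330) = 353.58 + (+0.001684)·(340) + (+0.0009626)·(15) = 354.17 m.
That is higher than the 353.61 m at P-3, so the point is upgradient.

upgradient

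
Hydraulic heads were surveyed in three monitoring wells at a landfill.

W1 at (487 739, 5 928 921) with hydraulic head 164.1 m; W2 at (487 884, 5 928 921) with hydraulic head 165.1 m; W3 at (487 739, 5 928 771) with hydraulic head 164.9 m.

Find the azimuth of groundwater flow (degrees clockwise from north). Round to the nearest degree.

308°

∂h/∂x = (165.1 − 164.1) / (487884 − 487739) = +0.006897
∂h/∂y = (164.9 − 164.1) / (5928771 − 5928921) = -0.005333
Flow direction (−∇h) has components (-0.006897 E, +0.005333 N).
Azimuth = atan2(E, N) = atan2(-0.006897, +0.005333) = 307.7° ≈ 308°.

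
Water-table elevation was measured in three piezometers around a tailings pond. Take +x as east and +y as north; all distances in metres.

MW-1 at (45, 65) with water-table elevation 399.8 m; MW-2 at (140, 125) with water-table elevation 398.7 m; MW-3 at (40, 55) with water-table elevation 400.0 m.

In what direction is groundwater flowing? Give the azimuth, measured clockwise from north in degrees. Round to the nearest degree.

Three-point gradient (reference MW-1): Δ to MW-2 = (95, 60, -1.1), Δ to MW-3 = (-5, -10, +0.2).
∂h/∂x = +0.001538, ∂h/∂y = -0.02077 (det = -650).
Flow direction (−∇h) has components (-0.001538 E, +0.02077 N).
Azimuth = atan2(E, N) = atan2(-0.001538, +0.02077) = 355.8° ≈ 356°.

356°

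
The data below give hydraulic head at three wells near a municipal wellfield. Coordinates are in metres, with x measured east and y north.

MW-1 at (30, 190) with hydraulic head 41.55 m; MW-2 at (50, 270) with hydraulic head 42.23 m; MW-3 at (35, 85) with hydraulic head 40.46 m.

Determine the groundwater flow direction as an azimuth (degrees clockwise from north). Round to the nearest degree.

With h = a·x + b·y + c and MW-1 as origin, the differences give:
  20·a + 80·b = +0.68
  5·a + (-105)·b = -1.09
Eliminate b (×(-105) and ×80, subtract): -2500·a = 15.800 → a = ∂h/∂x = -0.006320
Back-substitute: b = ∂h/∂y = +0.01008.
Flow direction (−∇h) has components (+0.006320 E, -0.01008 N).
Azimuth = atan2(E, N) = atan2(+0.006320, -0.01008) = 147.9° ≈ 148°.

148°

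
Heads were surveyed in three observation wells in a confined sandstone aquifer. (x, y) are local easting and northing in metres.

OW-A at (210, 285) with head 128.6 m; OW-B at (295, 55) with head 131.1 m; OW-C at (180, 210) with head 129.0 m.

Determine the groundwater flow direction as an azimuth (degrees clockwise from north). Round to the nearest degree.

Differences from OW-A: to OW-B (Δx, Δy, Δh) = (85, -230, +2.5); to OW-C = (-30, -75, +0.4).
Solve a·Δx + b·Δy = Δh: det = 85·(-75) − (-30)·(-230) = -13275.
∂h/∂x = [(+2.5)·(-75) − (+0.4)·(-230)] / -13275 = +0.007194
∂h/∂y = [85·(+0.4) − (-30)·(+2.5)] / -13275 = -0.008211
Flow direction (−∇h) has components (-0.007194 E, +0.008211 N).
Azimuth = atan2(E, N) = atan2(-0.007194, +0.008211) = 318.8° ≈ 319°.

319°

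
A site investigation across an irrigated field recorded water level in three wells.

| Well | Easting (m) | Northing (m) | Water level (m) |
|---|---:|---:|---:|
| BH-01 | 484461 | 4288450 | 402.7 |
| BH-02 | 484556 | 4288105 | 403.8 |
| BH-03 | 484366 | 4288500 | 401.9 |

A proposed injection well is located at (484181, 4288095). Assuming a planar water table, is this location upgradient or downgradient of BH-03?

Taking BH-01 as reference: BH-02−BH-01 = (95, -345, +1.1); BH-03−BH-01 = (-95, 50, -0.8).
Solve a·Δx + b·Δy = Δh: det = 95·50 − (-95)·(-345) = -28025.
∂h/∂x = [(+1.1)·50 − (-0.8)·(-345)] / -28025 = +0.007886
∂h/∂y = [95·(-0.8) − (-95)·(+1.1)] / -28025 = -0.001017
Head at (484181, 4288095) = 402.7 + (+0.007886)·(-280) + (-0.001017)·(-355) = 400.85 m.
That is lower than the 401.9 m at BH-03, so the point is downgradient.

downgradient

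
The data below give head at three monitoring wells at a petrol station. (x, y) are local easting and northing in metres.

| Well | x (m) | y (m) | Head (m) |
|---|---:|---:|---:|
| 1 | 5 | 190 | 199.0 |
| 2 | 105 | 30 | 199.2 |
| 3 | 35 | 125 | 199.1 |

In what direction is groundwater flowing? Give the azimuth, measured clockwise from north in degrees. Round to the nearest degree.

Differences from 1: to 2 (Δx, Δy, Δh) = (100, -160, +0.2); to 3 = (30, -65, +0.1).
Determinant of the coordinate differences = 100·(-65) − 30·(-160) = -1700.
∂h/∂x = [(+0.2)·(-65) − (+0.1)·(-160)] / -1700 = -0.001765
∂h/∂y = [100·(+0.1) − 30·(+0.2)] / -1700 = -0.002353
Flow direction (−∇h) has components (+0.001765 E, +0.002353 N).
Azimuth = atan2(E, N) = atan2(+0.001765, +0.002353) = 36.9° ≈ 037°.

037°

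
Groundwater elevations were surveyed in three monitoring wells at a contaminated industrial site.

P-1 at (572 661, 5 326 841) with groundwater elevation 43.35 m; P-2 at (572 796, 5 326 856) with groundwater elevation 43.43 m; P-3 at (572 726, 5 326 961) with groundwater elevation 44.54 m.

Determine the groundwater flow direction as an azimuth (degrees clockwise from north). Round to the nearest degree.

Taking P-1 as reference: P-2−P-1 = (135, 15, +0.08); P-3−P-1 = (65, 120, +1.19).
Determinant of the coordinate differences = 135·120 − 65·15 = 15225.
∂h/∂x = [(+0.08)·120 − (+1.19)·15] / 15225 = -0.0005419
∂h/∂y = [135·(+1.19) − 65·(+0.08)] / 15225 = +0.01021
Flow direction (−∇h) has components (+0.0005419 E, -0.01021 N).
Azimuth = atan2(E, N) = atan2(+0.0005419, -0.01021) = 177.0° ≈ 177°.

177°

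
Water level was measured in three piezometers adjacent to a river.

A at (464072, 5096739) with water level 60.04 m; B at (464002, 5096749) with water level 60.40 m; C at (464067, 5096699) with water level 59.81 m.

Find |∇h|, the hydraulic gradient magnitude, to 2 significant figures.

Three-point gradient (reference A): Δ to B = (-70, 10, +0.36), Δ to C = (-5, -40, -0.23).
∂h/∂x = -0.004246, ∂h/∂y = +0.006281 (det = 2850).
|∇h| = √(-0.004246² + 0.006281²) = 0.007582

0.0076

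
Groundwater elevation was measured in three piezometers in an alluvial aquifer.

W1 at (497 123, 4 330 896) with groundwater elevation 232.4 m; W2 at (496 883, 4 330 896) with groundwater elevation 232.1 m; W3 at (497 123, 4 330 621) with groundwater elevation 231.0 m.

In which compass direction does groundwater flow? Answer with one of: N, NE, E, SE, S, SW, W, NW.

∂h/∂x = (232.1 − 232.4) / (496883 − 497123) = +0.001250
∂h/∂y = (231.0 − 232.4) / (4330621 − 4330896) = +0.005091
Flow = −∇h = (-0.001250 east, -0.005091 north), which points south.

S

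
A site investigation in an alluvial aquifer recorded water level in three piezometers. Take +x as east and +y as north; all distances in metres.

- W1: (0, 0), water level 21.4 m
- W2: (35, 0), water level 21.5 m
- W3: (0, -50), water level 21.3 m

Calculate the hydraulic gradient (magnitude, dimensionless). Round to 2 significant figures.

0.0035

∂h/∂x = (21.5 − 21.4) / (35 − 0) = +0.002857
∂h/∂y = (21.3 − 21.4) / (-50 − 0) = +0.002000
|∇h| = √(0.002857² + 0.002000²) = 0.003487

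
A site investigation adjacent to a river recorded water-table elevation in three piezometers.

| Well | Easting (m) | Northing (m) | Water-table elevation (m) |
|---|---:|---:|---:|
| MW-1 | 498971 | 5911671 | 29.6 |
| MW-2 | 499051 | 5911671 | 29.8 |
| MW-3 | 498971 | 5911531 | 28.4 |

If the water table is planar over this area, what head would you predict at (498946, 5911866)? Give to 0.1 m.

31.2 m

∂h/∂x = (29.8 − 29.6) / (499051 − 498971) = +0.002500
∂h/∂y = (28.4 − 29.6) / (5911531 − 5911671) = +0.008571
h(498946, 5911866) = 29.6 + (+0.002500)·(-25) + (+0.008571)·(195) = 29.6 -0.062 +1.671 = 31.209 m.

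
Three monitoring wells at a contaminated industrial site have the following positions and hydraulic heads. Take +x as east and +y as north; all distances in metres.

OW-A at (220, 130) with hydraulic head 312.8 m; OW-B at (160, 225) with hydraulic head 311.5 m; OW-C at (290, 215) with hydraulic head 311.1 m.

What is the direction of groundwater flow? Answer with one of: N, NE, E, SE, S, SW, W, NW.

With h = a·x + b·y + c and OW-A as origin, the differences give:
  (-60)·a + 95·b = -1.3
  70·a + 85·b = -1.7
Eliminate b (×85 and ×95, subtract): -11750·a = 51.00 → a = ∂h/∂x = -0.004340
Back-substitute: b = ∂h/∂y = -0.01643.
Flow = −∇h = (+0.004340 east, +0.01643 north), which points north.

N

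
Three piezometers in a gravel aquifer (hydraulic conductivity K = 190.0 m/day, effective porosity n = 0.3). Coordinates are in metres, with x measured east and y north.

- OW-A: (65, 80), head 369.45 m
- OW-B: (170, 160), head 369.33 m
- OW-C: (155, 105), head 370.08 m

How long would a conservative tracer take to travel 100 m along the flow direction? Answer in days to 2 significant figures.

Three-point gradient (reference OW-A): Δ to OW-B = (105, 80, -0.12), Δ to OW-C = (90, 25, +0.63).
∂h/∂x = +0.01167, ∂h/∂y = -0.01682 (det = -4575).
|∇h| = √(0.01167² + -0.01682²) = 0.02047
Seepage velocity v = K·i/n = 190.0 × 0.02047 / 0.3 = 12.96 m/day.
t = 100 / 12.96 = 7.716 days.

7.7 days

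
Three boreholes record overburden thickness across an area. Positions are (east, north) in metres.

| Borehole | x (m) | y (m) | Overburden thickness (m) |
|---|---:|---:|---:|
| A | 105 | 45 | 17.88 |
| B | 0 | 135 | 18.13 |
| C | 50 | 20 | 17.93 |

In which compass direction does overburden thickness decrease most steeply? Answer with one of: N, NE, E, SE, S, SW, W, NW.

SE

Differences from A: to B (Δx, Δy, Δh) = (-105, 90, +0.25); to C = (-55, -25, +0.05).
Solve a·Δx + b·Δy = Δd: det = (-105)·(-25) − (-55)·90 = 7575.
∂d/∂x = [(+0.25)·(-25) − (+0.05)·90] / 7575 = -0.001419
∂d/∂y = [(-105)·(+0.05) − (-55)·(+0.25)] / 7575 = +0.001122
Steepest decrease is along −∇f = (+0.001419 E, -0.001122 N) → southeast.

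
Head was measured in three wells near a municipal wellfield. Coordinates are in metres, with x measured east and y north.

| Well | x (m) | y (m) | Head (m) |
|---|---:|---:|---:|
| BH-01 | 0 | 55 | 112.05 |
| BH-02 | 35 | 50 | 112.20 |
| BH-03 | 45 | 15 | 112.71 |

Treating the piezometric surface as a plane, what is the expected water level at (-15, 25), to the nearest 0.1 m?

112.4 m

With h = a·x + b·y + c and BH-01 as origin, the differences give:
  35·a + (-5)·b = +0.15
  45·a + (-40)·b = +0.66
Eliminate b (×(-40) and ×(-5), subtract): -1175·a = -2.700 → a = ∂h/∂x = +0.002298
Back-substitute: b = ∂h/∂y = -0.01391.
h(-15, 25) = 112.05 + (+0.002298)·(-15) + (-0.01391)·(-30) = 112.05 -0.034 +0.417 = 112.433 m.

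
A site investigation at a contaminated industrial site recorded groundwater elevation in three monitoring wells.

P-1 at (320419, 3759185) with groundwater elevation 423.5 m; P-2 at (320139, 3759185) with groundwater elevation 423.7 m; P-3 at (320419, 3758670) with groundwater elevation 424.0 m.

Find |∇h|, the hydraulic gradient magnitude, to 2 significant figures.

∂h/∂x = (423.7 − 423.5) / (320139 − 320419) = -0.0007143
∂h/∂y = (424.0 − 423.5) / (3758670 − 3759185) = -0.0009709
|∇h| = √(-0.0007143² + -0.0009709²) = 0.001205

0.0012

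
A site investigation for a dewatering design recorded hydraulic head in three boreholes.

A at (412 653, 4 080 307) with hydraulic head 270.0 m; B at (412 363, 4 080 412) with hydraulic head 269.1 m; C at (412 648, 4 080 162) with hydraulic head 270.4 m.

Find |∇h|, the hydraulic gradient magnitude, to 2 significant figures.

With h = a·x + b·y + c and A as origin, the differences give:
  (-290)·a + 105·b = -0.9
  (-5)·a + (-145)·b = +0.4
Eliminate b (×(-145) and ×105, subtract): 42575·a = 88.50 → a = ∂h/∂x = +0.002079
Back-substitute: b = ∂h/∂y = -0.002830.
|∇h| = √(0.002079² + -0.002830²) = 0.003512

0.0035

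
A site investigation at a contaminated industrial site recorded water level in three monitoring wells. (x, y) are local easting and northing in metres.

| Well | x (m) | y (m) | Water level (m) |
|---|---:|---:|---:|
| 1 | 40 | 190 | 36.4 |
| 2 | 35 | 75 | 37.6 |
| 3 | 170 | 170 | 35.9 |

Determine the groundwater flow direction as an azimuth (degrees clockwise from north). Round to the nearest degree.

With h = a·x + b·y + c and 1 as origin, the differences give:
  (-5)·a + (-115)·b = +1.2
  130·a + (-20)·b = -0.5
Eliminate b (×(-20) and ×(-115), subtract): 15050·a = -81.50 → a = ∂h/∂x = -0.005415
Back-substitute: b = ∂h/∂y = -0.01020.
Flow direction (−∇h) has components (+0.005415 E, +0.01020 N).
Azimuth = atan2(E, N) = atan2(+0.005415, +0.01020) = 28.0° ≈ 028°.

028°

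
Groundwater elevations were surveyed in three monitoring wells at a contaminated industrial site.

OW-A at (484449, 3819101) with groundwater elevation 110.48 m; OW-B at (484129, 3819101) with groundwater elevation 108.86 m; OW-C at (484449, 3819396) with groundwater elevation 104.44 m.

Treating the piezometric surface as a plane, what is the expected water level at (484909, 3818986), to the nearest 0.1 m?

∂h/∂x = (108.86 − 110.48) / (484129 − 484449) = +0.005063
∂h/∂y = (104.44 − 110.48) / (3819396 − 3819101) = -0.02047
h(484909, 3818986) = 110.48 + (+0.005063)·(460) + (-0.02047)·(-115) = 110.48 +2.329 +2.355 = 115.163 m.

115.2 m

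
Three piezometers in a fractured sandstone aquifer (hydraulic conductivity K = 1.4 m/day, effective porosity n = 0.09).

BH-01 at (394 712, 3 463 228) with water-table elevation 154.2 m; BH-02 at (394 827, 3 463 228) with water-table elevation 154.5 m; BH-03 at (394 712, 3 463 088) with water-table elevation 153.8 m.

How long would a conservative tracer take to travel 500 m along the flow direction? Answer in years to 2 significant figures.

∂h/∂x = (154.5 − 154.2) / (394827 − 394712) = +0.002609
∂h/∂y = (153.8 − 154.2) / (3463088 − 3463228) = +0.002857
|∇h| = √(0.002609² + 0.002857²) = 0.003869
Seepage velocity v = K·i/n = 1.4 × 0.003869 / 0.09 = 0.06018 m/day.
t = 500 / 0.06018 = 8308 days = 22.7 years.

23 years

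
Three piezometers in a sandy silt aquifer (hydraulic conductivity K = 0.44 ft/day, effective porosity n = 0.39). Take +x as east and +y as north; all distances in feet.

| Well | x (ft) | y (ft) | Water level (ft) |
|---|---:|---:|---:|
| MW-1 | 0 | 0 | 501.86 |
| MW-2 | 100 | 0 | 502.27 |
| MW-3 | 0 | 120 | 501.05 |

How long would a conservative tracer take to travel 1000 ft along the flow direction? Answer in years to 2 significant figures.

∂h/∂x = (502.27 − 501.86) / (100 − 0) = +0.004100
∂h/∂y = (501.05 − 501.86) / (120 − 0) = -0.006750
|∇h| = √(0.004100² + -0.006750²) = 0.007898
Seepage velocity v = K·i/n = 0.44 × 0.007898 / 0.39 = 0.008911 ft/day.
t = 1000 / 0.008911 = 1.122e+05 days = 307 years.

310 years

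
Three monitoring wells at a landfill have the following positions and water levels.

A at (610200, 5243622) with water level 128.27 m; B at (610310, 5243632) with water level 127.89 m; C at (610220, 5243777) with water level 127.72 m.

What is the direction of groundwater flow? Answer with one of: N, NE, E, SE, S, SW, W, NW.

NE

Three-point gradient (reference A): Δ to B = (110, 10, -0.38), Δ to C = (20, 155, -0.55).
∂h/∂x = -0.003169, ∂h/∂y = -0.003139 (det = 16850).
Flow = −∇h = (+0.003169 east, +0.003139 north), which points northeast.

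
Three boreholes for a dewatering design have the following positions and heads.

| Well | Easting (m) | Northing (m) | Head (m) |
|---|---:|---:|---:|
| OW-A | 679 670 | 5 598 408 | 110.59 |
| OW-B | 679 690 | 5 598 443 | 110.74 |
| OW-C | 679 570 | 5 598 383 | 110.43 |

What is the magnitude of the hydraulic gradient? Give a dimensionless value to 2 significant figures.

0.0040

Differences from OW-A: to OW-B (Δx, Δy, Δh) = (20, 35, +0.15); to OW-C = (-100, -25, -0.16).
Determinant of the coordinate differences = 20·(-25) − (-100)·35 = 3000.
∂h/∂x = [(+0.15)·(-25) − (-0.16)·35] / 3000 = +0.0006167
∂h/∂y = [20·(-0.16) − (-100)·(+0.15)] / 3000 = +0.003933
|∇h| = √(0.0006167² + 0.003933²) = 0.003981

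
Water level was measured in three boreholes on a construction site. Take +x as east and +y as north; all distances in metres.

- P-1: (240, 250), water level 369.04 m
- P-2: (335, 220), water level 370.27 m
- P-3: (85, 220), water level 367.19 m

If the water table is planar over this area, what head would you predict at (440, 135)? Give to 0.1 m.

Differences from P-1: to P-2 (Δx, Δy, Δh) = (95, -30, +1.23); to P-3 = (-155, -30, -1.85).
Determinant of the coordinate differences = 95·(-30) − (-155)·(-30) = -7500.
∂h/∂x = [(+1.23)·(-30) − (-1.85)·(-30)] / -7500 = +0.01232
∂h/∂y = [95·(-1.85) − (-155)·(+1.23)] / -7500 = -0.001987
h(440, 135) = 369.04 + (+0.01232)·(200) + (-0.001987)·(-115) = 369.04 +2.464 +0.228 = 371.732 m.

371.7 m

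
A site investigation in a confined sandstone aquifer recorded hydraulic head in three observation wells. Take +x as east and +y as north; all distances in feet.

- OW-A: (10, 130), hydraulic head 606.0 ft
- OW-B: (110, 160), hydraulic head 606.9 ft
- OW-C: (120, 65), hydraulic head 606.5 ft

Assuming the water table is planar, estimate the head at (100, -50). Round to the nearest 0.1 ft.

Differences from OW-A: to OW-B (Δx, Δy, Δh) = (100, 30, +0.9); to OW-C = (110, -65, +0.5).
Determinant of the coordinate differences = 100·(-65) − 110·30 = -9800.
∂h/∂x = [(+0.9)·(-65) − (+0.5)·30] / -9800 = +0.007500
∂h/∂y = [100·(+0.5) − 110·(+0.9)] / -9800 = +0.005000
h(100, -50) = 606.0 + (+0.007500)·(90) + (+0.005000)·(-180) = 606.0 +0.675 -0.900 = 605.775 ft.

605.8 ft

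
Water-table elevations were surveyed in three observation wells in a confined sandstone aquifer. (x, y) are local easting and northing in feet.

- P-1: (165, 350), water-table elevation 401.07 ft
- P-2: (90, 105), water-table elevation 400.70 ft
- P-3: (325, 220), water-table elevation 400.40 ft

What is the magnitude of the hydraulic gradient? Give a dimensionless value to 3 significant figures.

0.00326

Three-point gradient (reference P-1): Δ to P-2 = (-75, -245, -0.37), Δ to P-3 = (160, -130, -0.67).
∂h/∂x = -0.002371, ∂h/∂y = +0.002236 (det = 48950).
|∇h| = √(-0.002371² + 0.002236²) = 0.003259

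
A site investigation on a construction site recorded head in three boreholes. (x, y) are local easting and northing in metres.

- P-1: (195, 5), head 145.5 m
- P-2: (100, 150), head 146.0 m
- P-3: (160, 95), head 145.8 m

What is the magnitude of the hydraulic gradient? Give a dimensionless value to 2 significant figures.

Differences from P-1: to P-2 (Δx, Δy, Δh) = (-95, 145, +0.5); to P-3 = (-35, 90, +0.3).
Solve a·Δx + b·Δy = Δh: det = (-95)·90 − (-35)·145 = -3475.
∂h/∂x = [(+0.5)·90 − (+0.3)·145] / -3475 = -0.0004317
∂h/∂y = [(-95)·(+0.3) − (-35)·(+0.5)] / -3475 = +0.003165
|∇h| = √(-0.0004317² + 0.003165²) = 0.003194

0.0032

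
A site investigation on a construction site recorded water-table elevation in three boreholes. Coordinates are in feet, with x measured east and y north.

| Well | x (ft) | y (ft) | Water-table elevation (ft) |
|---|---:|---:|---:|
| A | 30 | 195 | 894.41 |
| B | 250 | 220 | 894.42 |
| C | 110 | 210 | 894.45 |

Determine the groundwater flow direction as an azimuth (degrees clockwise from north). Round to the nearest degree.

174°

With h = a·x + b·y + c and A as origin, the differences give:
  220·a + 25·b = +0.01
  80·a + 15·b = +0.04
Eliminate b (×15 and ×25, subtract): 1300·a = -0.850 → a = ∂h/∂x = -0.0006538
Back-substitute: b = ∂h/∂y = +0.006154.
Flow direction (−∇h) has components (+0.0006538 E, -0.006154 N).
Azimuth = atan2(E, N) = atan2(+0.0006538, -0.006154) = 173.9° ≈ 174°.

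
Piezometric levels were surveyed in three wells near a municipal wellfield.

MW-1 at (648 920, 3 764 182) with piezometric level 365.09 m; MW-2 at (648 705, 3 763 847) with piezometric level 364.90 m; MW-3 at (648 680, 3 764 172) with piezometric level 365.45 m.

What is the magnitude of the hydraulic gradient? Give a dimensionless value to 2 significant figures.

0.0022

With h = a·x + b·y + c and MW-1 as origin, the differences give:
  (-215)·a + (-335)·b = -0.19
  (-240)·a + (-10)·b = +0.36
Eliminate b (×(-10) and ×(-335), subtract): -78250·a = 122.500 → a = ∂h/∂x = -0.001565
Back-substitute: b = ∂h/∂y = +0.001572.
|∇h| = √(-0.001565² + 0.001572²) = 0.002218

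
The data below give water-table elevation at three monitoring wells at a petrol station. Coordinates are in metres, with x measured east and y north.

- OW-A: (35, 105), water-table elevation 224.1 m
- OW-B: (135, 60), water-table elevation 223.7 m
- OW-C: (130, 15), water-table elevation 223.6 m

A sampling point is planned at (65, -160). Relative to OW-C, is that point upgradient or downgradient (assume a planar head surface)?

downgradient

Differences from OW-A: to OW-B (Δx, Δy, Δh) = (100, -45, -0.4); to OW-C = (95, -90, -0.5).
Solve a·Δx + b·Δy = Δh: det = 100·(-90) − 95·(-45) = -4725.
∂h/∂x = [(-0.4)·(-90) − (-0.5)·(-45)] / -4725 = -0.002857
∂h/∂y = [100·(-0.5) − 95·(-0.4)] / -4725 = +0.002540
Head at (65, -160) = 224.1 + (-0.002857)·(30) + (+0.002540)·(-265) = 223.34 m.
That is lower than the 223.6 m at OW-C, so the point is downgradient.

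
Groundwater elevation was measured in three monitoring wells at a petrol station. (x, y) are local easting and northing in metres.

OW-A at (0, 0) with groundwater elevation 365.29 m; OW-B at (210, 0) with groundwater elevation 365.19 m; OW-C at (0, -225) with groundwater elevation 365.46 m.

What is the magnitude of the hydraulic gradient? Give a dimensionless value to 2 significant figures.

0.00089

∂h/∂x = (365.19 − 365.29) / (210 − 0) = -0.0004762
∂h/∂y = (365.46 − 365.29) / (-225 − 0) = -0.0007556
|∇h| = √(-0.0004762² + -0.0007556²) = 0.0008931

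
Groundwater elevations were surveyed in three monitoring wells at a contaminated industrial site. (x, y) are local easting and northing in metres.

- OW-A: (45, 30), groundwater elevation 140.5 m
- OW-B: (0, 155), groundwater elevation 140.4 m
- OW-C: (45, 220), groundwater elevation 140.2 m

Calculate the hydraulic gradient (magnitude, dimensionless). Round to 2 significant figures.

Taking OW-A as reference: OW-B−OW-A = (-45, 125, -0.1); OW-C−OW-A = (0, 190, -0.3).
Determinant of the coordinate differences = (-45)·190 − 0·125 = -8550.
∂h/∂x = [(-0.1)·190 − (-0.3)·125] / -8550 = -0.002164
∂h/∂y = [(-45)·(-0.3) − 0·(-0.1)] / -8550 = -0.001579
|∇h| = √(-0.002164² + -0.001579²) = 0.002679

0.0027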